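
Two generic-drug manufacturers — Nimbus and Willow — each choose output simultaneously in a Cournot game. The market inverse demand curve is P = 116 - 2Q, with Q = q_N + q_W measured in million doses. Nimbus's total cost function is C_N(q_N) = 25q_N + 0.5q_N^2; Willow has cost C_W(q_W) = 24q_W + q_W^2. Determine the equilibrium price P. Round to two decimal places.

Nimbus's profit: π_N = (116 - 2Q)q_N - (25q_N + (1/2)q_N²). Setting ∂π_N/∂q_N = 0: 91 - 5q_N - 2(q_W) = 0.
Willow's first-order condition: 92 - 6q_W - 2(q_N) = 0.
Rearranging gives the reaction functions q_N = (91 - 2q_W)/5 and q_W = (92 - 2q_N)/6.
Solving the pair: q_N = 181/13, q_W = 139/13.
Total output Q = 320/13, so price P = 116 - 2·(320/13) = 868/13.

66.77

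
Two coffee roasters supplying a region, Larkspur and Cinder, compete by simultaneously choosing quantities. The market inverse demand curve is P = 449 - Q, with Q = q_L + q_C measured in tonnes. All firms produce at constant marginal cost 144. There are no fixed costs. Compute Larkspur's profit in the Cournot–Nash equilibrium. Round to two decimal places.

A representative firm's profit is π_i = q_i(449 - Q) - 144q_i.
First-order condition (treating rivals' output as given): 305 - 2q_i - q_j = 0.
With identical firms every q_j equals q_i, so q_j = q_i and 305 = 3q_i, giving q_i = 305/3.
Price P = 449 - 610/3 = 737/3.
Larkspur's profit: (737/3 - 144)·(305/3) = 10336.1111.

10336.11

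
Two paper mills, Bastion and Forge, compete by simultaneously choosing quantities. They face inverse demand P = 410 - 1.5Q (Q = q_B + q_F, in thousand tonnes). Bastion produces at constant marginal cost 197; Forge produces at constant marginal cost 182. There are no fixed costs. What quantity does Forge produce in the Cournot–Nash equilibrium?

Bastion's profit: π_B = (410 - 1.5Q)q_B - (197q_B). Setting ∂π_B/∂q_B = 0: 213 - 3q_B - (3/2)(q_F) = 0.
Forge's first-order condition: 228 - 3q_F - (3/2)(q_B) = 0.
So q_B = (213 - (3/2)q_F)/3 and q_F = (228 - (3/2)q_B)/3.
Substituting one into the other gives q_B = 44 and q_F = 54.

54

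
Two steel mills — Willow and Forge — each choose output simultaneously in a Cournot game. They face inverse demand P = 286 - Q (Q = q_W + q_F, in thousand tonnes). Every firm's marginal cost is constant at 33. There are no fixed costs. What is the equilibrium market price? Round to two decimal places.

117.33

Each firm earns π_i = (286 - Q)q_i - 33q_i.
First-order condition (treating rivals' output as given): 253 - 2q_i - q_j = 0.
With identical firms every q_j equals q_i, so q_j = q_i and 253 = 3q_i, giving q_i = 253/3.
Total output Q = 506/3, so price P = 286 - 506/3 = 352/3.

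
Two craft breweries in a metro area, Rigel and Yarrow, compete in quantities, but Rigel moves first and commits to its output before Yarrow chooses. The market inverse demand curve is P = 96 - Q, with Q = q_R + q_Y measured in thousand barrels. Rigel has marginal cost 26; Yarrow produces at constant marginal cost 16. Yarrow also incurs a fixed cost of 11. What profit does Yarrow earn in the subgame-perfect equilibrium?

The follower Yarrow best-responds to any q_R: π_Y = (96 - Q)q_Y - 16q_Y.
Follower FOC: 80 - q_R - 2q_Y = 0, so q_Y(q_R) = (80 - q_R)/2.
Rigel substitutes q_Y(q_R) into its own profit: π_R = q_R(96 - q_R - (80 - q_R)/2) - 26q_R = (56 - (1/2)q_R)q_R - 26q_R.
The leader's first-order condition 30 - q_R = 0 yields q_R = 30.
Then q_Y = (80 - 30)/2 = 25.
Price P = 96 - 55 = 41.
Yarrow's profit: (41 - 16)·25 - 11 = 614.

614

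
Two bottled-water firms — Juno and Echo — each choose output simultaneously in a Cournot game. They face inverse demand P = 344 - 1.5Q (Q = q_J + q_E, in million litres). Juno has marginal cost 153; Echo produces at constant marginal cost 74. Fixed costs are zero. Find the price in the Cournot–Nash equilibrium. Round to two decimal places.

Juno's profit: π_J = (344 - 1.5Q)q_J - (153q_J). Setting ∂π_J/∂q_J = 0: 191 - 3q_J - (3/2)(q_E) = 0.
Echo's profit: π_E = (344 - 1.5Q)q_E - (74q_E). Setting ∂π_E/∂q_E = 0: 270 - 3q_E - (3/2)(q_J) = 0.
Rearranging gives the reaction functions q_J = (191 - (3/2)q_E)/3 and q_E = (270 - (3/2)q_J)/3.
Solving the pair: q_J = 224/9, q_E = 698/9.
Total output Q = 922/9, so price P = 344 - (3/2)·(922/9) = 571/3.

190.33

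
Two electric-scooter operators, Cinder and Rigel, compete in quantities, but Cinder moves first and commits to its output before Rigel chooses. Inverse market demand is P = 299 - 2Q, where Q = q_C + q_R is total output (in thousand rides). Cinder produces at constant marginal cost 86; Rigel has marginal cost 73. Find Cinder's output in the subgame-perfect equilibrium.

Solve by backward induction. Given q_C, the follower Rigel maximises π_R = (299 - 2q_C - 2q_R)q_R - 73q_R.
Follower FOC: 226 - 2q_C - 4q_R = 0, so q_R(q_C) = (226 - 2q_C)/4.
Cinder substitutes q_R(q_C) into its own profit: π_C = q_C(299 - 2q_C - (226 - 2q_C)/2) - 86q_C = (186 - q_C)q_C - 86q_C.
Maximising: ∂π_C/∂q_C = 100 - 2q_C = 0, giving q_C = 50.
Then q_R = (226 - 2·50)/4 = 63/2.

50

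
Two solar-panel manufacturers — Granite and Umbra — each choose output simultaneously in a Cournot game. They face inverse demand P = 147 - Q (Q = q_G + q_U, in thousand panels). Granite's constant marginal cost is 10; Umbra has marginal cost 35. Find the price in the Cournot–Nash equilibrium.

64

Granite's profit: π_G = (147 - Q)q_G - (10q_G). Setting ∂π_G/∂q_G = 0: 137 - 2q_G - (q_U) = 0.
Umbra's profit: π_U = (147 - Q)q_U - (35q_U). Setting ∂π_U/∂q_U = 0: 112 - 2q_U - (q_G) = 0.
Best responses: q_G = (137 - q_U)/2, q_U = (112 - q_G)/2.
Substituting one into the other gives q_G = 54 and q_U = 29.
Total output Q = 83, so price P = 147 - 83 = 64.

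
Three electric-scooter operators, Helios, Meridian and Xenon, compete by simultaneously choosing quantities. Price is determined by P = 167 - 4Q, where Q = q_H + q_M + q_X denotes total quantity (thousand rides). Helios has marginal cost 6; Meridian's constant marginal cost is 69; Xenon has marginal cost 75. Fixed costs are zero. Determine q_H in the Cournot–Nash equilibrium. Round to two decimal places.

18.31

Helios's profit: π_H = (167 - 4Q)q_H - (6q_H). Setting ∂π_H/∂q_H = 0: 161 - 8q_H - 4(q_M + q_X) = 0.
Meridian's profit: π_M = (167 - 4Q)q_M - (69q_M). Setting ∂π_M/∂q_M = 0: 98 - 8q_M - 4(q_H + q_X) = 0.
Xenon's first-order condition: 92 - 8q_X - 4(q_H + q_M) = 0.
Summing all 3 equations gives 351 − 16Q = 0, hence Q = 351/16.
Back-substituting: q_H = (161 − 351/4)/4 = 293/16, q_M = (98 − 351/4)/4 = 41/16, q_X = (92 − 351/4)/4 = 17/16.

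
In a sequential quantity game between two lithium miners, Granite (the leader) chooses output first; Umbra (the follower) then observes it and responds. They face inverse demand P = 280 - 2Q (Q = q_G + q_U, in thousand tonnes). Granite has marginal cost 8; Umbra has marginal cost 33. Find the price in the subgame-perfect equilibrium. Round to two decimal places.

Solve by backward induction. Given q_G, the follower Umbra maximises π_U = (280 - 2q_G - 2q_U)q_U - 33q_U.
Follower FOC: 247 - 2q_G - 4q_U = 0, so q_U(q_G) = (247 - 2q_G)/4.
Granite substitutes q_U(q_G) into its own profit: π_G = q_G(280 - 2q_G - (247 - 2q_G)/2) - 8q_G = (313/2 - q_G)q_G - 8q_G.
The leader's first-order condition 297/2 - 2q_G = 0 yields q_G = 297/4.
Then q_U = (247 - 2·(297/4))/4 = 197/8.
Total output Q = 791/8, so price P = 280 - 2·(791/8) = 329/4.

82.25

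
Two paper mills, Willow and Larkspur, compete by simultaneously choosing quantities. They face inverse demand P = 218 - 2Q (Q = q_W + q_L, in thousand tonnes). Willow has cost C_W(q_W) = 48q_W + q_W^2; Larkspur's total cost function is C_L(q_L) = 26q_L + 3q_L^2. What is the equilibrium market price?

Willow's profit: π_W = (218 - 2Q)q_W - (48q_W + q_W²). Setting ∂π_W/∂q_W = 0: 170 - 6q_W - 2(q_L) = 0.
Larkspur's profit: π_L = (218 - 2Q)q_L - (26q_L + 3q_L²). Setting ∂π_L/∂q_L = 0: 192 - 10q_L - 2(q_W) = 0.
Best responses: q_W = (170 - 2q_L)/6, q_L = (192 - 2q_W)/10.
Substituting one into the other gives q_W = 47/2 and q_L = 29/2.
Total output Q = 38, so price P = 218 - 2·38 = 142.

142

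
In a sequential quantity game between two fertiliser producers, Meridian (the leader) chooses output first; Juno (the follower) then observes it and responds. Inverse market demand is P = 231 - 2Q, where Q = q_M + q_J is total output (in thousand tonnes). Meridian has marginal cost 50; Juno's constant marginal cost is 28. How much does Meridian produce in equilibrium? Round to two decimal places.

39.75

The follower Juno best-responds to any q_M: π_J = (231 - 2Q)q_J - 28q_J.
Setting the follower's marginal profit to zero, 203 - 2q_M - 4q_J = 0, i.e. q_J = (203 - 2q_M)/4.
Meridian substitutes q_J(q_M) into its own profit: π_M = q_M(231 - 2q_M - (203 - 2q_M)/2) - 50q_M = (259/2 - q_M)q_M - 50q_M.
Leader FOC: 159/2 - 2q_M = 0, so q_M = 159/4.
Then q_J = (203 - 2·(159/4))/4 = 247/8.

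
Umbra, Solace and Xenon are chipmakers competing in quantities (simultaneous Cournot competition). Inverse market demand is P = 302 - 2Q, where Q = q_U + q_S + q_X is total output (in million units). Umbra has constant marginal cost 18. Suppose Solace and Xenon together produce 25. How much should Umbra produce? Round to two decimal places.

With rivals' combined output fixed at 25, Umbra's profit is π_U = (302 - 2·25 - 2q_U)q_U - (18q_U) = (252 - 2q_U)q_U - (18q_U).
∂π_U/∂q_U = 234 - 4q_U = 0, so q_U = 117/2.

58.50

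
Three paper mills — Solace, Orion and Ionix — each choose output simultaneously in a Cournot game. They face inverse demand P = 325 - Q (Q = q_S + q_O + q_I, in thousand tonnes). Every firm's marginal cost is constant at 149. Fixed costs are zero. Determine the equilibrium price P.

193

Each firm earns π_i = (325 - Q)q_i - 149q_i.
Setting ∂π_i/∂q_i = 0 with rivals' quantities fixed: 176 - 2q_i - Σ_{j≠i} q_j = 0.
With identical firms every q_j equals q_i, so Σ_{j≠i} q_j = 2q_i and 176 = 4q_i, giving q_i = 44.
Total output Q = 132, so price P = 325 - 132 = 193.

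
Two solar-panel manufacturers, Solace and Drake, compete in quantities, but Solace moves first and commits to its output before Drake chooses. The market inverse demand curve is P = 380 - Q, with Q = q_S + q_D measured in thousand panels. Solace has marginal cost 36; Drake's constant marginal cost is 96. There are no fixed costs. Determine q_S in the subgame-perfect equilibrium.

The follower Drake best-responds to any q_S: π_D = (380 - Q)q_D - 96q_D.
∂π_D/∂q_D = 284 - q_S - 2q_D = 0 gives the reaction function q_D = (284 - q_S)/2.
The leader anticipates this reaction. Substituting into P = 380 - Q gives P = 238 - (1/2)q_S, so π_S = (238 - (1/2)q_S)q_S - 36q_S.
The leader's first-order condition 202 - q_S = 0 yields q_S = 202.
Then q_D = (284 - 202)/2 = 41.

202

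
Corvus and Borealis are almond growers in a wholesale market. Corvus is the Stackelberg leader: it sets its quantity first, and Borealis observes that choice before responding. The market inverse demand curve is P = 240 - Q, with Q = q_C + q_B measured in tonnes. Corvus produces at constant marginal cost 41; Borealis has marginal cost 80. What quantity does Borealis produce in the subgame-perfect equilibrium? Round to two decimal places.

20.50

Solve by backward induction. Given q_C, the follower Borealis maximises π_B = (240 - q_C - q_B)q_B - 80q_B.
Follower FOC: 160 - q_C - 2q_B = 0, so q_B(q_C) = (160 - q_C)/2.
Corvus substitutes q_B(q_C) into its own profit: π_C = q_C(240 - q_C - (160 - q_C)/2) - 41q_C = (160 - (1/2)q_C)q_C - 41q_C.
Maximising: ∂π_C/∂q_C = 119 - q_C = 0, giving q_C = 119.
Then q_B = (160 - 119)/2 = 41/2.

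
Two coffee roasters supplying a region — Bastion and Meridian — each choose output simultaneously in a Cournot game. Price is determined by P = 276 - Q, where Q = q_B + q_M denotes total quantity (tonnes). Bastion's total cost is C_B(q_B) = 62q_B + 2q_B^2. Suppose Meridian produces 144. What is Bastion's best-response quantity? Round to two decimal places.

11.67

With the rival's output fixed at 144, Bastion's profit is π_B = (276 - 144 - q_B)q_B - (62q_B + 2q_B²) = (132 - q_B)q_B - (62q_B + 2q_B²).
∂π_B/∂q_B = 70 - 6q_B = 0, so q_B = 35/3.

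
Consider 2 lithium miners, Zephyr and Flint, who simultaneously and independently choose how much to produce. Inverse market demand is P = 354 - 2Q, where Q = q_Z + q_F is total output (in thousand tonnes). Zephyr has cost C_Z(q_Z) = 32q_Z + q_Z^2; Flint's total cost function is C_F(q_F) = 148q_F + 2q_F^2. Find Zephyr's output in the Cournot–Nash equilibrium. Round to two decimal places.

Zephyr's profit: π_Z = (354 - 2Q)q_Z - (32q_Z + q_Z²). Setting ∂π_Z/∂q_Z = 0: 322 - 6q_Z - 2(q_F) = 0.
Flint's profit: π_F = (354 - 2Q)q_F - (148q_F + 2q_F²). Setting ∂π_F/∂q_F = 0: 206 - 8q_F - 2(q_Z) = 0.
Rearranging gives the reaction functions q_Z = (322 - 2q_F)/6 and q_F = (206 - 2q_Z)/8.
Substituting one into the other gives q_Z = 541/11 and q_F = 148/11.

49.18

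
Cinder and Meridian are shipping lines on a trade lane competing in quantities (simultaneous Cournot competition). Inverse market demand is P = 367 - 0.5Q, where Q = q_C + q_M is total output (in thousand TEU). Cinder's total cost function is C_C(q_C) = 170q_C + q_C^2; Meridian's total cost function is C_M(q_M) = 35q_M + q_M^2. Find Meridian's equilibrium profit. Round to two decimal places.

Cinder's profit: π_C = (367 - 0.5Q)q_C - (170q_C + q_C²). Setting ∂π_C/∂q_C = 0: 197 - 3q_C - (1/2)(q_M) = 0.
Meridian's first-order condition: 332 - 3q_M - (1/2)(q_C) = 0.
Best responses: q_C = (197 - (1/2)q_M)/3, q_M = (332 - (1/2)q_C)/3.
Solving the pair: q_C = 340/7, q_M = 718/7.
Price P = 367 - (1/2)·(1058/7) = 291.4286.
Meridian's profit: 291.4286·(718/7) - 35·(718/7) - (718/7)² = 15781.3469.

15781.35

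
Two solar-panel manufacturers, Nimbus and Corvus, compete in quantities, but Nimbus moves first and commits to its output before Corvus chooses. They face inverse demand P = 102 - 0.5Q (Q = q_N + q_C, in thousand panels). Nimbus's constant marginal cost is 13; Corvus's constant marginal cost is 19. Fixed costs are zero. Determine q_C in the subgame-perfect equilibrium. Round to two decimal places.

Solve by backward induction. Given q_N, the follower Corvus maximises π_C = (102 - (1/2)q_N - (1/2)q_C)q_C - 19q_C.
Setting the follower's marginal profit to zero, 83 - (1/2)q_N - q_C = 0, i.e. q_C = (83 - (1/2)q_N).
The leader anticipates this reaction. Substituting into P = 102 - 0.5Q gives P = 121/2 - (1/4)q_N, so π_N = (121/2 - (1/4)q_N)q_N - 13q_N.
The leader's first-order condition 95/2 - (1/2)q_N = 0 yields q_N = 95.
Then q_C = (83 - (1/2)·95) = 71/2.

35.50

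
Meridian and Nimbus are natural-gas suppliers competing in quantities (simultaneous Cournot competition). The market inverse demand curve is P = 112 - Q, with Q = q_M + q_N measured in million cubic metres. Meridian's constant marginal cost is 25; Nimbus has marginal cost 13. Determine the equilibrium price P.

Meridian's profit: π_M = (112 - Q)q_M - (25q_M). Setting ∂π_M/∂q_M = 0: 87 - 2q_M - (q_N) = 0.
Nimbus's profit: π_N = (112 - Q)q_N - (13q_N). Setting ∂π_N/∂q_N = 0: 99 - 2q_N - (q_M) = 0.
Best responses: q_M = (87 - q_N)/2, q_N = (99 - q_M)/2.
Solving the pair: q_M = 25, q_N = 37.
Total output Q = 62, so price P = 112 - 62 = 50.

50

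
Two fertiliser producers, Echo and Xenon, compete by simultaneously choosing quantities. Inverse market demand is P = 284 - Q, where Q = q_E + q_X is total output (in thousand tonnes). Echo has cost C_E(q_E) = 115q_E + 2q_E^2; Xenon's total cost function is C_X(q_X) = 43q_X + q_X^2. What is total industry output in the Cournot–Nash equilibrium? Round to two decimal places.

74.43

Echo's profit: π_E = (284 - Q)q_E - (115q_E + 2q_E²). Setting ∂π_E/∂q_E = 0: 169 - 6q_E - (q_X) = 0.
Xenon's profit: π_X = (284 - Q)q_X - (43q_X + q_X²). Setting ∂π_X/∂q_X = 0: 241 - 4q_X - (q_E) = 0.
So q_E = (169 - q_X)/6 and q_X = (241 - q_E)/4.
Substituting one into the other gives q_E = 435/23 and q_X = 1277/23.
Total output Q = 435/23 + 1277/23 = 1712/23.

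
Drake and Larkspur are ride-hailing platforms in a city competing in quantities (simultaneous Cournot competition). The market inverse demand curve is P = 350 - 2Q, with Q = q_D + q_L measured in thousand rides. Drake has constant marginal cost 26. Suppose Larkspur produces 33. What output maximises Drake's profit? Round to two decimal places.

With the rival's output fixed at 33, Drake's profit is π_D = (350 - 2·33 - 2q_D)q_D - (26q_D) = (284 - 2q_D)q_D - (26q_D).
∂π_D/∂q_D = 258 - 4q_D = 0, so q_D = 129/2.

64.50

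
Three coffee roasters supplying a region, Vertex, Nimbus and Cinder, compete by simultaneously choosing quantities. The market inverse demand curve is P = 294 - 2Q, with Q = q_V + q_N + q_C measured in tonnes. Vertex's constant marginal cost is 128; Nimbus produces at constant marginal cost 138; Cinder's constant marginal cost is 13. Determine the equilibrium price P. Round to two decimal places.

Vertex's profit: π_V = (294 - 2Q)q_V - (128q_V). Setting ∂π_V/∂q_V = 0: 166 - 4q_V - 2(q_N + q_C) = 0.
Nimbus's profit: π_N = (294 - 2Q)q_N - (138q_N). Setting ∂π_N/∂q_N = 0: 156 - 4q_N - 2(q_V + q_C) = 0.
Cinder's profit: π_C = (294 - 2Q)q_C - (13q_C). Setting ∂π_C/∂q_C = 0: 281 - 4q_C - 2(q_V + q_N) = 0.
Summing all 3 equations gives 603 − 8Q = 0, hence Q = 603/8.
Back-substituting: q_V = (166 − 603/4)/2 = 61/8, q_N = (156 − 603/4)/2 = 21/8, q_C = (281 − 603/4)/2 = 521/8.
Total output Q = 603/8, so price P = 294 - 2·(603/8) = 573/4.

143.25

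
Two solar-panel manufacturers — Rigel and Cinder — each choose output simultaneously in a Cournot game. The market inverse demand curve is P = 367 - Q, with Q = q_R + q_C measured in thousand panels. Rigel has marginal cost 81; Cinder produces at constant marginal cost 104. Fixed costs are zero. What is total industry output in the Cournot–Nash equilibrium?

183

Rigel's profit: π_R = (367 - Q)q_R - (81q_R). Setting ∂π_R/∂q_R = 0: 286 - 2q_R - (q_C) = 0.
Cinder's profit: π_C = (367 - Q)q_C - (104q_C). Setting ∂π_C/∂q_C = 0: 263 - 2q_C - (q_R) = 0.
Rearranging gives the reaction functions q_R = (286 - q_C)/2 and q_C = (263 - q_R)/2.
Substituting one into the other gives q_R = 103 and q_C = 80.
Total output Q = 103 + 80 = 183.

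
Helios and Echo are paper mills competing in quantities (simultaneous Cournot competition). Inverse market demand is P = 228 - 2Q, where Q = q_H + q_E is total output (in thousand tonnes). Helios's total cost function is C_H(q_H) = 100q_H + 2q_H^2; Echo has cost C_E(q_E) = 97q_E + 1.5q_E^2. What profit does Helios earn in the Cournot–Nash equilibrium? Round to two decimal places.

594.61

Helios's profit: π_H = (228 - 2Q)q_H - (100q_H + 2q_H²). Setting ∂π_H/∂q_H = 0: 128 - 8q_H - 2(q_E) = 0.
Echo's first-order condition: 131 - 7q_E - 2(q_H) = 0.
Best responses: q_H = (128 - 2q_E)/8, q_E = (131 - 2q_H)/7.
Solving the pair: q_H = 317/26, q_E = 198/13.
Price P = 228 - 2·(713/26) = 173.1538.
Helios's profit: 173.1538·(317/26) - 100·(317/26) - 2(317/26)² = 594.6095.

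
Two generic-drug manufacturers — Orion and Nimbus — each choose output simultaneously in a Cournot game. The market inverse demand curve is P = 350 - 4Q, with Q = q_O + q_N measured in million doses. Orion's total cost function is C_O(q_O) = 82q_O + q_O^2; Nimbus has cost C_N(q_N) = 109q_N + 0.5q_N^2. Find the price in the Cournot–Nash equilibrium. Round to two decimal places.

Orion's profit: π_O = (350 - 4Q)q_O - (82q_O + q_O²). Setting ∂π_O/∂q_O = 0: 268 - 10q_O - 4(q_N) = 0.
Nimbus's first-order condition: 241 - 9q_N - 4(q_O) = 0.
Rearranging gives the reaction functions q_O = (268 - 4q_N)/10 and q_N = (241 - 4q_O)/9.
Substituting one into the other gives q_O = 724/37 and q_N = 669/37.
Total output Q = 1393/37, so price P = 350 - 4·(1393/37) = 199.4054.

199.41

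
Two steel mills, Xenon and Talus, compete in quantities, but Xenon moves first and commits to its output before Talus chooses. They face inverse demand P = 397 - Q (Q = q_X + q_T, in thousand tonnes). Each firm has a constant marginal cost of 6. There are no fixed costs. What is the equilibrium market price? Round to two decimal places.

103.75

Solve by backward induction. Given q_X, the follower Talus maximises π_T = (397 - q_X - q_T)q_T - 6q_T.
Follower FOC: 391 - q_X - 2q_T = 0, so q_T(q_X) = (391 - q_X)/2.
Xenon substitutes q_T(q_X) into its own profit: π_X = q_X(397 - q_X - (391 - q_X)/2) - 6q_X = (403/2 - (1/2)q_X)q_X - 6q_X.
Maximising: ∂π_X/∂q_X = 391/2 - q_X = 0, giving q_X = 391/2.
Then q_T = (391 - 391/2)/2 = 391/4.
Total output Q = 1173/4, so price P = 397 - 1173/4 = 415/4.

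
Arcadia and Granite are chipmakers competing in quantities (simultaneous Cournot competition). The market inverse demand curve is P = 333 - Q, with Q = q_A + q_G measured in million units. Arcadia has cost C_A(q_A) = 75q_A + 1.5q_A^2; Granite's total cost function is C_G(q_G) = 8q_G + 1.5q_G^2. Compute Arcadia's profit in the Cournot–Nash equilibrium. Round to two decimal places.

Arcadia's profit: π_A = (333 - Q)q_A - (75q_A + (3/2)q_A²). Setting ∂π_A/∂q_A = 0: 258 - 5q_A - (q_G) = 0.
Granite's profit: π_G = (333 - Q)q_G - (8q_G + (3/2)q_G²). Setting ∂π_G/∂q_G = 0: 325 - 5q_G - (q_A) = 0.
Best responses: q_A = (258 - q_G)/5, q_G = (325 - q_A)/5.
Solving the pair: q_A = 965/24, q_G = 1367/24.
Price P = 333 - 583/6 = 1415/6.
Arcadia's profit: (1415/6)·(965/24) - 75·(965/24) - (3/2)(965/24)² = 4041.7752.

4041.78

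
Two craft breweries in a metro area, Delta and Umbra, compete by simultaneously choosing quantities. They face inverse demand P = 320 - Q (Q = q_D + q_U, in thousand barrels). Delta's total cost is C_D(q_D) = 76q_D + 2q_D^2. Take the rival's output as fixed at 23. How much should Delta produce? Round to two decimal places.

36.83

With the rival's output fixed at 23, Delta's profit is π_D = (320 - 23 - q_D)q_D - (76q_D + 2q_D²) = (297 - q_D)q_D - (76q_D + 2q_D²).
∂π_D/∂q_D = 221 - 6q_D = 0, so q_D = 221/6.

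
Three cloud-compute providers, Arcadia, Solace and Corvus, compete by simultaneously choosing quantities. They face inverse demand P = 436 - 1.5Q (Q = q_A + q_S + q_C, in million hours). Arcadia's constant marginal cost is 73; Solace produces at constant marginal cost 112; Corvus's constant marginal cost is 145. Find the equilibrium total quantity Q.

163

Arcadia's profit: π_A = (436 - 1.5Q)q_A - (73q_A). Setting ∂π_A/∂q_A = 0: 363 - 3q_A - (3/2)(q_S + q_C) = 0.
Solace's profit: π_S = (436 - 1.5Q)q_S - (112q_S). Setting ∂π_S/∂q_S = 0: 324 - 3q_S - (3/2)(q_A + q_C) = 0.
Corvus's profit: π_C = (436 - 1.5Q)q_C - (145q_C). Setting ∂π_C/∂q_C = 0: 291 - 3q_C - (3/2)(q_A + q_S) = 0.
Adding the 3 first-order conditions: 978 − 6Q = 0, so Q = 163.
Back-substituting: q_A = (363 − 489/2)/(3/2) = 79, q_S = (324 − 489/2)/(3/2) = 53, q_C = (291 − 489/2)/(3/2) = 31.
Total output Q = 79 + 53 + 31 = 163.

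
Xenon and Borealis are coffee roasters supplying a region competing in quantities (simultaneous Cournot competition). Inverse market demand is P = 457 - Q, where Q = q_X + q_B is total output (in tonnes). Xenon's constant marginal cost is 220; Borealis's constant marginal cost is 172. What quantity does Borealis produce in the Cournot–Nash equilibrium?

111

Xenon's profit: π_X = (457 - Q)q_X - (220q_X). Setting ∂π_X/∂q_X = 0: 237 - 2q_X - (q_B) = 0.
Borealis's first-order condition: 285 - 2q_B - (q_X) = 0.
Rearranging gives the reaction functions q_X = (237 - q_B)/2 and q_B = (285 - q_X)/2.
Substituting one into the other gives q_X = 63 and q_B = 111.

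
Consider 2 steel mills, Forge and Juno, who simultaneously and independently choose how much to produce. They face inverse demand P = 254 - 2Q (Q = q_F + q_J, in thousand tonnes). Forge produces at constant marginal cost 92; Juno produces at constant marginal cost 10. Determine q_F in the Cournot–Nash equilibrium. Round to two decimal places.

13.33

Forge's profit: π_F = (254 - 2Q)q_F - (92q_F). Setting ∂π_F/∂q_F = 0: 162 - 4q_F - 2(q_J) = 0.
Juno's profit: π_J = (254 - 2Q)q_J - (10q_J). Setting ∂π_J/∂q_J = 0: 244 - 4q_J - 2(q_F) = 0.
Rearranging gives the reaction functions q_F = (162 - 2q_J)/4 and q_J = (244 - 2q_F)/4.
Solving the pair: q_F = 40/3, q_J = 163/3.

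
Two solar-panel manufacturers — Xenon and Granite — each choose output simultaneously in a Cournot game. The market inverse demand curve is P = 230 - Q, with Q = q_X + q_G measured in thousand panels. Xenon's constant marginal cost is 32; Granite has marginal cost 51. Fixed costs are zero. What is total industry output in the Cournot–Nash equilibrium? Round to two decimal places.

Xenon's profit: π_X = (230 - Q)q_X - (32q_X). Setting ∂π_X/∂q_X = 0: 198 - 2q_X - (q_G) = 0.
Granite's profit: π_G = (230 - Q)q_G - (51q_G). Setting ∂π_G/∂q_G = 0: 179 - 2q_G - (q_X) = 0.
So q_X = (198 - q_G)/2 and q_G = (179 - q_X)/2.
Solving the pair: q_X = 217/3, q_G = 160/3.
Total output Q = 217/3 + 160/3 = 377/3.

125.67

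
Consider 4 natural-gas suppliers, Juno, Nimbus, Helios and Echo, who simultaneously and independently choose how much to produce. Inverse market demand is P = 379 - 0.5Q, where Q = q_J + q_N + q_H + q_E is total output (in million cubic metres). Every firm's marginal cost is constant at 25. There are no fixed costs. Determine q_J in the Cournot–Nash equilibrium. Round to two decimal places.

A representative firm's profit is π_i = q_i(379 - 0.5Q) - 25q_i.
First-order condition (treating rivals' output as given): 354 - q_i - (1/2)·Σ_{j≠i} q_j = 0.
By symmetry each firm produces the same amount; substituting Σ_{j≠i} q_j = 3q_i yields q_i = 354/(5/2) = 708/5.

141.60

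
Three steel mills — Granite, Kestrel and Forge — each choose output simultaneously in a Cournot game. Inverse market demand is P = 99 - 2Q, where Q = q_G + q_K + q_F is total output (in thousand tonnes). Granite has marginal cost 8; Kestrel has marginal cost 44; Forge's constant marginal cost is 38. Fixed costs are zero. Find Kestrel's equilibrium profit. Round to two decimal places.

5.28

Granite's profit: π_G = (99 - 2Q)q_G - (8q_G). Setting ∂π_G/∂q_G = 0: 91 - 4q_G - 2(q_K + q_F) = 0.
Kestrel's profit: π_K = (99 - 2Q)q_K - (44q_K). Setting ∂π_K/∂q_K = 0: 55 - 4q_K - 2(q_G + q_F) = 0.
Forge's profit: π_F = (99 - 2Q)q_F - (38q_F). Setting ∂π_F/∂q_F = 0: 61 - 4q_F - 2(q_G + q_K) = 0.
Summing all 3 equations gives 207 − 8Q = 0, hence Q = 207/8.
Back-substituting: q_G = (91 − 207/4)/2 = 157/8, q_K = (55 − 207/4)/2 = 13/8, q_F = (61 − 207/4)/2 = 37/8.
Price P = 99 - 2·(207/8) = 189/4.
Kestrel's profit: (189/4 - 44)·(13/8) = 169/32.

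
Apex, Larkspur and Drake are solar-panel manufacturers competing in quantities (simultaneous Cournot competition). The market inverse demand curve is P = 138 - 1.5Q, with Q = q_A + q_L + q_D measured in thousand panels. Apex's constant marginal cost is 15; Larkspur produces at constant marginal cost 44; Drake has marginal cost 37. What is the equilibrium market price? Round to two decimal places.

Apex's profit: π_A = (138 - 1.5Q)q_A - (15q_A). Setting ∂π_A/∂q_A = 0: 123 - 3q_A - (3/2)(q_L + q_D) = 0.
Larkspur's first-order condition: 94 - 3q_L - (3/2)(q_A + q_D) = 0.
Drake's profit: π_D = (138 - 1.5Q)q_D - (37q_D). Setting ∂π_D/∂q_D = 0: 101 - 3q_D - (3/2)(q_A + q_L) = 0.
Adding the 3 first-order conditions: 318 − 6Q = 0, so Q = 53.
Back-substituting: q_A = (123 − 159/2)/(3/2) = 29, q_L = (94 − 159/2)/(3/2) = 29/3, q_D = (101 − 159/2)/(3/2) = 43/3.
Total output Q = 53, so price P = 138 - (3/2)·53 = 117/2.

58.50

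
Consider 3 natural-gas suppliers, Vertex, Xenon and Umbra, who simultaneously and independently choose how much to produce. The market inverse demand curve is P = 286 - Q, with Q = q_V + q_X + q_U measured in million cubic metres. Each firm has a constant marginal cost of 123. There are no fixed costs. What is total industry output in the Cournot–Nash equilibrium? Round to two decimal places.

Each firm earns π_i = (286 - Q)q_i - 123q_i.
First-order condition (treating rivals' output as given): 163 - 2q_i - Σ_{j≠i} q_j = 0.
With identical firms every q_j equals q_i, so Σ_{j≠i} q_j = 2q_i and 163 = 4q_i, giving q_i = 163/4.
Total output Q = 163/4 + 163/4 + 163/4 = 489/4.

122.25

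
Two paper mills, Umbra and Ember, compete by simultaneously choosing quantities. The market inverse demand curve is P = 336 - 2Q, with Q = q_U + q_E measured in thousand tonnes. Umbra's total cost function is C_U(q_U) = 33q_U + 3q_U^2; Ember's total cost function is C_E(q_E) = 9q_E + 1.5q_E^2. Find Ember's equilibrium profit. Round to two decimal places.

5702.28

Umbra's profit: π_U = (336 - 2Q)q_U - (33q_U + 3q_U²). Setting ∂π_U/∂q_U = 0: 303 - 10q_U - 2(q_E) = 0.
Ember's first-order condition: 327 - 7q_E - 2(q_U) = 0.
Rearranging gives the reaction functions q_U = (303 - 2q_E)/10 and q_E = (327 - 2q_U)/7.
Substituting one into the other gives q_U = 489/22 and q_E = 444/11.
Price P = 336 - 2·(1377/22) = 210.8182.
Ember's profit: 210.8182·(444/11) - 9·(444/11) - (3/2)(444/11)² = 5702.2810.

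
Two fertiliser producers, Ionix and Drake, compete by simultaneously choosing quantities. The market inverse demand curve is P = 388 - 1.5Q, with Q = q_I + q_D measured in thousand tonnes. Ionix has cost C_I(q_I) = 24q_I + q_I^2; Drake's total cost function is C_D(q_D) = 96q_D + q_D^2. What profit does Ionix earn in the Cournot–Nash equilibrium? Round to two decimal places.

Ionix's profit: π_I = (388 - 1.5Q)q_I - (24q_I + q_I²). Setting ∂π_I/∂q_I = 0: 364 - 5q_I - (3/2)(q_D) = 0.
Drake's first-order condition: 292 - 5q_D - (3/2)(q_I) = 0.
Rearranging gives the reaction functions q_I = (364 - (3/2)q_D)/5 and q_D = (292 - (3/2)q_I)/5.
Solving the pair: q_I = 60.7473, q_D = 40.1758.
Price P = 388 - (3/2)·(1312/13) = 236.6154.
Ionix's profit: 236.6154·60.7473 - 24·60.7473 - 60.7473² = 9225.5718.

9225.57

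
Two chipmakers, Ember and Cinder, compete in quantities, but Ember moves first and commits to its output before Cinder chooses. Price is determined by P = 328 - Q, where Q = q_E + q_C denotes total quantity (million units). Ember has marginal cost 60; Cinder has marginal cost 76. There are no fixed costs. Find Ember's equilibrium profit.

10082

Solve by backward induction. Given q_E, the follower Cinder maximises π_C = (328 - q_E - q_C)q_C - 76q_C.
Setting the follower's marginal profit to zero, 252 - q_E - 2q_C = 0, i.e. q_C = (252 - q_E)/2.
Ember substitutes q_C(q_E) into its own profit: π_E = q_E(328 - q_E - (252 - q_E)/2) - 60q_E = (202 - (1/2)q_E)q_E - 60q_E.
Leader FOC: 142 - q_E = 0, so q_E = 142.
Then q_C = (252 - 142)/2 = 55.
Price P = 328 - 197 = 131.
Ember's profit: (131 - 60)·142 = 10082.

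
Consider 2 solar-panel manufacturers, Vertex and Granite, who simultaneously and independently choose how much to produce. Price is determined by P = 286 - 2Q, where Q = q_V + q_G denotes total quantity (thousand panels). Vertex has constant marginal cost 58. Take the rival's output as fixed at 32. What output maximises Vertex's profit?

With the rival's output fixed at 32, Vertex's profit is π_V = (286 - 2·32 - 2q_V)q_V - (58q_V) = (222 - 2q_V)q_V - (58q_V).
∂π_V/∂q_V = 164 - 4q_V = 0, so q_V = 41.

41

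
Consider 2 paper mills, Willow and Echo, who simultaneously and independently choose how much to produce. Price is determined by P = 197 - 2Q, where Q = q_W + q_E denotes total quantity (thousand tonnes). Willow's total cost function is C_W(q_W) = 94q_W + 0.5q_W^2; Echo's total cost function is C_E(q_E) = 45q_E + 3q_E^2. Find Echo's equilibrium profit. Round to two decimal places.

725.23

Willow's profit: π_W = (197 - 2Q)q_W - (94q_W + (1/2)q_W²). Setting ∂π_W/∂q_W = 0: 103 - 5q_W - 2(q_E) = 0.
Echo's first-order condition: 152 - 10q_E - 2(q_W) = 0.
Best responses: q_W = (103 - 2q_E)/5, q_E = (152 - 2q_W)/10.
Solving the pair: q_W = 363/23, q_E = 277/23.
Price P = 197 - 2·(640/23) = 141.3478.
Echo's profit: 141.3478·(277/23) - 45·(277/23) - 3(277/23)² = 725.2268.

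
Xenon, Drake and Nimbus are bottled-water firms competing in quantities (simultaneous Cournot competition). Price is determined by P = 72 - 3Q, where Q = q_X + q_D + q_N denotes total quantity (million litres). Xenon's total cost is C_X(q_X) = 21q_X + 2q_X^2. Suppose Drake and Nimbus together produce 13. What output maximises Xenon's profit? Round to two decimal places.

1.20

With rivals' combined output fixed at 13, Xenon's profit is π_X = (72 - 3·13 - 3q_X)q_X - (21q_X + 2q_X²) = (33 - 3q_X)q_X - (21q_X + 2q_X²).
∂π_X/∂q_X = 12 - 10q_X = 0, so q_X = 6/5.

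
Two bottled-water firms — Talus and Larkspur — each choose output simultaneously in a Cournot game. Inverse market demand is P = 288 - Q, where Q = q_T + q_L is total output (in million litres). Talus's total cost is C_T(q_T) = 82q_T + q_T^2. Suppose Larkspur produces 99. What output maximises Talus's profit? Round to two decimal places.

26.75

With the rival's output fixed at 99, Talus's profit is π_T = (288 - 99 - q_T)q_T - (82q_T + q_T²) = (189 - q_T)q_T - (82q_T + q_T²).
∂π_T/∂q_T = 107 - 4q_T = 0, so q_T = 107/4.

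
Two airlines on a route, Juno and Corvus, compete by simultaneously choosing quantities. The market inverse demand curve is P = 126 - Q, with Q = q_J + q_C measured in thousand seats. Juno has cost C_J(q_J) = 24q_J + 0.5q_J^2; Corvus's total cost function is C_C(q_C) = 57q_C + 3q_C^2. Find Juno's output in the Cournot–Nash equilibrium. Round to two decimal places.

Juno's profit: π_J = (126 - Q)q_J - (24q_J + (1/2)q_J²). Setting ∂π_J/∂q_J = 0: 102 - 3q_J - (q_C) = 0.
Corvus's profit: π_C = (126 - Q)q_C - (57q_C + 3q_C²). Setting ∂π_C/∂q_C = 0: 69 - 8q_C - (q_J) = 0.
So q_J = (102 - q_C)/3 and q_C = (69 - q_J)/8.
Solving the pair: q_J = 747/23, q_C = 105/23.

32.48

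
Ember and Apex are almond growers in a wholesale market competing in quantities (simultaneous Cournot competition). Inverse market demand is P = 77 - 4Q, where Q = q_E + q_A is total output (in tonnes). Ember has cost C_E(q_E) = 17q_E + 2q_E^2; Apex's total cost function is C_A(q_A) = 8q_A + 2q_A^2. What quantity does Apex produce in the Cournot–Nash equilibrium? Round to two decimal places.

Ember's profit: π_E = (77 - 4Q)q_E - (17q_E + 2q_E²). Setting ∂π_E/∂q_E = 0: 60 - 12q_E - 4(q_A) = 0.
Apex's profit: π_A = (77 - 4Q)q_A - (8q_A + 2q_A²). Setting ∂π_A/∂q_A = 0: 69 - 12q_A - 4(q_E) = 0.
Rearranging gives the reaction functions q_E = (60 - 4q_A)/12 and q_A = (69 - 4q_E)/12.
Substituting one into the other gives q_E = 111/32 and q_A = 147/32.

4.59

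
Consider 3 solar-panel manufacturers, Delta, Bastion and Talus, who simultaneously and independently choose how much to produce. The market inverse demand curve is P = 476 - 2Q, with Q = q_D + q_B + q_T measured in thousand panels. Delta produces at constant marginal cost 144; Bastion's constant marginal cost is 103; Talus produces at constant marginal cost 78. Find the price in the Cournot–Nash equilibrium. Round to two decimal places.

200.25

Delta's profit: π_D = (476 - 2Q)q_D - (144q_D). Setting ∂π_D/∂q_D = 0: 332 - 4q_D - 2(q_B + q_T) = 0.
Bastion's first-order condition: 373 - 4q_B - 2(q_D + q_T) = 0.
Talus's profit: π_T = (476 - 2Q)q_T - (78q_T). Setting ∂π_T/∂q_T = 0: 398 - 4q_T - 2(q_D + q_B) = 0.
Adding the 3 first-order conditions: 1103 − 8Q = 0, so Q = 1103/8.
Back-substituting: q_D = (332 − 1103/4)/2 = 225/8, q_B = (373 − 1103/4)/2 = 389/8, q_T = (398 − 1103/4)/2 = 489/8.
Total output Q = 1103/8, so price P = 476 - 2·(1103/8) = 801/4.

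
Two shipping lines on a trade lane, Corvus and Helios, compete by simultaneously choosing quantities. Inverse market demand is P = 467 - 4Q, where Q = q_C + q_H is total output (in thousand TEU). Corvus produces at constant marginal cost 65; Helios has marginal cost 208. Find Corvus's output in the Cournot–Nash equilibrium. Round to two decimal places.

Corvus's profit: π_C = (467 - 4Q)q_C - (65q_C). Setting ∂π_C/∂q_C = 0: 402 - 8q_C - 4(q_H) = 0.
Helios's first-order condition: 259 - 8q_H - 4(q_C) = 0.
Rearranging gives the reaction functions q_C = (402 - 4q_H)/8 and q_H = (259 - 4q_C)/8.
Substituting one into the other gives q_C = 545/12 and q_H = 29/3.

45.42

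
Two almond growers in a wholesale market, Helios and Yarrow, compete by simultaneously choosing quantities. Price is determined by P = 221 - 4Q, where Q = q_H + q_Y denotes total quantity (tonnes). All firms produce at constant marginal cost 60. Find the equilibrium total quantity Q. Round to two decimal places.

A representative firm's profit is π_i = q_i(221 - 4Q) - 60q_i.
Setting ∂π_i/∂q_i = 0 with rivals' quantities fixed: 161 - 8q_i - 4q_j = 0.
By symmetry each firm produces the same amount; substituting q_j = q_i yields q_i = 161/12.
Total output Q = 161/12 + 161/12 = 161/6.

26.83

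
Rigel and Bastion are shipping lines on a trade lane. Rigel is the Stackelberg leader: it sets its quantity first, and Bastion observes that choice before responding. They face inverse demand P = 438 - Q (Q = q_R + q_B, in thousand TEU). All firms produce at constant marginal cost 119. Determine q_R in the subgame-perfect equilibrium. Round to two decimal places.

The follower Bastion best-responds to any q_R: π_B = (438 - Q)q_B - 119q_B.
Setting the follower's marginal profit to zero, 319 - q_R - 2q_B = 0, i.e. q_B = (319 - q_R)/2.
Rigel substitutes q_B(q_R) into its own profit: π_R = q_R(438 - q_R - (319 - q_R)/2) - 119q_R = (557/2 - (1/2)q_R)q_R - 119q_R.
The leader's first-order condition 319/2 - q_R = 0 yields q_R = 319/2.
Then q_B = (319 - 319/2)/2 = 319/4.

159.50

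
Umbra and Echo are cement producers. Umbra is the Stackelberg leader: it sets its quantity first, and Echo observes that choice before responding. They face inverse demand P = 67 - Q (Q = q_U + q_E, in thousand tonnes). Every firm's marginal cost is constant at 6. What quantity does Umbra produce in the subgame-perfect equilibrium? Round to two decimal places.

The follower Echo best-responds to any q_U: π_E = (67 - Q)q_E - 6q_E.
Setting the follower's marginal profit to zero, 61 - q_U - 2q_E = 0, i.e. q_E = (61 - q_U)/2.
Umbra substitutes q_E(q_U) into its own profit: π_U = q_U(67 - q_U - (61 - q_U)/2) - 6q_U = (73/2 - (1/2)q_U)q_U - 6q_U.
Maximising: ∂π_U/∂q_U = 61/2 - q_U = 0, giving q_U = 61/2.
Then q_E = (61 - 61/2)/2 = 61/4.

30.50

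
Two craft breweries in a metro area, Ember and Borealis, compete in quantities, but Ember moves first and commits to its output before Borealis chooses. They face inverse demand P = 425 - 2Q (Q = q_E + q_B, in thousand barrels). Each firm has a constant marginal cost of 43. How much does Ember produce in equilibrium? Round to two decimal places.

95.50

Solve by backward induction. Given q_E, the follower Borealis maximises π_B = (425 - 2q_E - 2q_B)q_B - 43q_B.
Setting the follower's marginal profit to zero, 382 - 2q_E - 4q_B = 0, i.e. q_B = (382 - 2q_E)/4.
Ember substitutes q_B(q_E) into its own profit: π_E = q_E(425 - 2q_E - (382 - 2q_E)/2) - 43q_E = (234 - q_E)q_E - 43q_E.
The leader's first-order condition 191 - 2q_E = 0 yields q_E = 191/2.
Then q_B = (382 - 2·(191/2))/4 = 191/4.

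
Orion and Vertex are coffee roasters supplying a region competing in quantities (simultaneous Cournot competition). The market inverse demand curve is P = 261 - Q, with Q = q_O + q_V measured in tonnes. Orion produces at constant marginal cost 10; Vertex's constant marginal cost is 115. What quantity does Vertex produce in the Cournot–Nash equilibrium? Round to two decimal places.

Orion's profit: π_O = (261 - Q)q_O - (10q_O). Setting ∂π_O/∂q_O = 0: 251 - 2q_O - (q_V) = 0.
Vertex's first-order condition: 146 - 2q_V - (q_O) = 0.
So q_O = (251 - q_V)/2 and q_V = (146 - q_O)/2.
Substituting one into the other gives q_O = 356/3 and q_V = 41/3.

13.67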